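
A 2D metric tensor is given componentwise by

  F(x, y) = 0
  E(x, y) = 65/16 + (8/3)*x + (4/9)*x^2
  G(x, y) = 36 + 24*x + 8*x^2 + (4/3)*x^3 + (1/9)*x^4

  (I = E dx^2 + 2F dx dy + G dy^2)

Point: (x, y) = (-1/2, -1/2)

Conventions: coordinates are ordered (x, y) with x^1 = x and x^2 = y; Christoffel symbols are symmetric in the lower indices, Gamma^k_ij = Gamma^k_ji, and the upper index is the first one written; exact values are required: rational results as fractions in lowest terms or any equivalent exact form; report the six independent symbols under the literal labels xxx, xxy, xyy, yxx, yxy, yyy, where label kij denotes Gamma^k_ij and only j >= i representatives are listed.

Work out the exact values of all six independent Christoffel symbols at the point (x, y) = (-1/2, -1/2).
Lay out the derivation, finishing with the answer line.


E = 409/144, F = 0, G = 3721/144 at the point
E_x = 20/9, E_y = 0, F_x = 0, F_y = 0, G_x = 305/18, G_y = 0
EG - F^2 = 1521889/20736;  g^inv = (20736/1521889) * [[3721/144, 0], [0, 409/144]]
first-kind symbols [ij,l] = (1/2)(d_i g_jl + d_j g_il - d_l g_ij): [xx,x] = E_x/2 = 10/9, [xx,y] = F_x - E_y/2 = 0, [xy,x] = E_y/2 = 0, [xy,y] = G_x/2 = 305/36, [yy,x] = F_y - G_x/2 = -305/36, [yy,y] = G_y/2 = 0
Gamma^x_ij = (G*[ij,x] - F*[ij,y])/(EG - F^2), Gamma^y_ij = (E*[ij,y] - F*[ij,x])/(EG - F^2)

Answer: Gamma_xxx = 160/409, Gamma_xxy = 0, Gamma_xyy = -1220/409, Gamma_yxx = 0, Gamma_yxy = 20/61, Gamma_yyy = 0


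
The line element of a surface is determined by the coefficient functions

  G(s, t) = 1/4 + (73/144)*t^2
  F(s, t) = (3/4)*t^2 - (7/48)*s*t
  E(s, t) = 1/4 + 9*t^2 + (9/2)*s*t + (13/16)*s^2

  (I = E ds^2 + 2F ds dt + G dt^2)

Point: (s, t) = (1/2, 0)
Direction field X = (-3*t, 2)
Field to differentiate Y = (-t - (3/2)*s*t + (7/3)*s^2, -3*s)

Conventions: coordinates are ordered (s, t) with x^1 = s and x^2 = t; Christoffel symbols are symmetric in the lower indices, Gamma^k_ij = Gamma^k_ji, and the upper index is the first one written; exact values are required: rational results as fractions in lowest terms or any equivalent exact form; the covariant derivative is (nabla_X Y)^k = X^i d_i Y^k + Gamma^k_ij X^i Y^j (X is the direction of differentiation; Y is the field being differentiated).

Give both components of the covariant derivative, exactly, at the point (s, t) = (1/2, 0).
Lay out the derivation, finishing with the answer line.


E = 29/64, F = 0, G = 1/4 at the point
E_s = 13/16, E_t = 9/4, F_s = 0, F_t = -7/96, G_s = 0, G_t = 0
EG - F^2 = 29/256;  g^inv = (256/29) * [[1/4, 0], [0, 29/64]]
first-kind symbols [ij,l] = (1/2)(d_i g_jl + d_j g_il - d_l g_ij): [ss,s] = E_s/2 = 13/32, [ss,t] = F_s - E_t/2 = -9/8, [st,s] = E_t/2 = 9/8, [st,t] = G_s/2 = 0, [tt,s] = F_t - G_s/2 = -7/96, [tt,t] = G_t/2 = 0
Gamma^s_ij = (G*[ij,s] - F*[ij,t])/(EG - F^2), Gamma^t_ij = (E*[ij,t] - F*[ij,s])/(EG - F^2)
Gamma_sss = 26/29, Gamma_sst = 72/29, Gamma_stt = -14/87, Gamma_tss = -9/2, Gamma_tst = 0, Gamma_ttt = 0
X = (0, 2), Y = (7/12, -3/2) at the point

Answer: (nabla_X Y)^s = -7/58, (nabla_X Y)^t = 0


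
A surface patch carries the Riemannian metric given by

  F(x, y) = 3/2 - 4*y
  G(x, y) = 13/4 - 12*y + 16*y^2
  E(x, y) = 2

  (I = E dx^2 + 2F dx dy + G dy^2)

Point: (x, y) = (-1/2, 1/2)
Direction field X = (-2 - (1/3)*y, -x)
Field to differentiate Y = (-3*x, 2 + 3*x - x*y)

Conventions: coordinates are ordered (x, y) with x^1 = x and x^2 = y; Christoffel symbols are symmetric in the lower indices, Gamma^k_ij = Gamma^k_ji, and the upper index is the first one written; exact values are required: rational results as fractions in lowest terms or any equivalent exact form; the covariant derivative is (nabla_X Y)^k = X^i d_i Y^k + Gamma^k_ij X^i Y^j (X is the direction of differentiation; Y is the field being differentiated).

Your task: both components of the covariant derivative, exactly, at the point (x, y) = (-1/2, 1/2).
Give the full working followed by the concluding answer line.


E = 2, F = -1/2, G = 5/4 at the point
E_x = 0, E_y = 0, F_x = 0, F_y = -4, G_x = 0, G_y = 4
EG - F^2 = 9/4;  g^inv = (4/9) * [[5/4, 1/2], [1/2, 2]]
first-kind symbols [ij,l] = (1/2)(d_i g_jl + d_j g_il - d_l g_ij): [xx,x] = E_x/2 = 0, [xx,y] = F_x - E_y/2 = 0, [xy,x] = E_y/2 = 0, [xy,y] = G_x/2 = 0, [yy,x] = F_y - G_x/2 = -4, [yy,y] = G_y/2 = 2
Gamma^x_ij = (G*[ij,x] - F*[ij,y])/(EG - F^2), Gamma^y_ij = (E*[ij,y] - F*[ij,x])/(EG - F^2)
Gamma_xxx = 0, Gamma_xxy = 0, Gamma_xyy = -16/9, Gamma_yxx = 0, Gamma_yxy = 0, Gamma_yyy = 8/9
X = (-13/6, 1/2), Y = (3/2, 3/4) at the point

Answer: (nabla_X Y)^x = 35/6, (nabla_X Y)^y = -29/6


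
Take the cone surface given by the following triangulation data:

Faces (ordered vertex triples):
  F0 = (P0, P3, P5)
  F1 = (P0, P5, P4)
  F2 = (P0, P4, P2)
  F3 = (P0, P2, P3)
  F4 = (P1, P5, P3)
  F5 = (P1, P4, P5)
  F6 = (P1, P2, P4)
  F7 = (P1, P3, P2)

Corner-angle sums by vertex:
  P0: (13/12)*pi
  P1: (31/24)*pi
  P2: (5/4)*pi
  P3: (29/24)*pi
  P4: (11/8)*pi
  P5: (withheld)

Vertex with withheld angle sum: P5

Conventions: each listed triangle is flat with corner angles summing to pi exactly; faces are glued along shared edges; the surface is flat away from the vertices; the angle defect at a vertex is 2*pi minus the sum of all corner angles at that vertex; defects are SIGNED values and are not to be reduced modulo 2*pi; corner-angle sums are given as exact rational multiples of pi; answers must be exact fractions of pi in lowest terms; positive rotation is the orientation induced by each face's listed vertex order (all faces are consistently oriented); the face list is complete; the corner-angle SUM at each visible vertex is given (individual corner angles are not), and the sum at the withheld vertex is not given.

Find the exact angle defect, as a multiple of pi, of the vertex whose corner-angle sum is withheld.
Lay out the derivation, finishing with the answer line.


V = 6, E = 12, F = 8; chi = V - E + F = 2
Gauss-Bonnet: total defect = 2*pi*chi = 4*pi; visible defects sum to (91/24)*pi

Answer: defect(P5) = (5/24)*pi


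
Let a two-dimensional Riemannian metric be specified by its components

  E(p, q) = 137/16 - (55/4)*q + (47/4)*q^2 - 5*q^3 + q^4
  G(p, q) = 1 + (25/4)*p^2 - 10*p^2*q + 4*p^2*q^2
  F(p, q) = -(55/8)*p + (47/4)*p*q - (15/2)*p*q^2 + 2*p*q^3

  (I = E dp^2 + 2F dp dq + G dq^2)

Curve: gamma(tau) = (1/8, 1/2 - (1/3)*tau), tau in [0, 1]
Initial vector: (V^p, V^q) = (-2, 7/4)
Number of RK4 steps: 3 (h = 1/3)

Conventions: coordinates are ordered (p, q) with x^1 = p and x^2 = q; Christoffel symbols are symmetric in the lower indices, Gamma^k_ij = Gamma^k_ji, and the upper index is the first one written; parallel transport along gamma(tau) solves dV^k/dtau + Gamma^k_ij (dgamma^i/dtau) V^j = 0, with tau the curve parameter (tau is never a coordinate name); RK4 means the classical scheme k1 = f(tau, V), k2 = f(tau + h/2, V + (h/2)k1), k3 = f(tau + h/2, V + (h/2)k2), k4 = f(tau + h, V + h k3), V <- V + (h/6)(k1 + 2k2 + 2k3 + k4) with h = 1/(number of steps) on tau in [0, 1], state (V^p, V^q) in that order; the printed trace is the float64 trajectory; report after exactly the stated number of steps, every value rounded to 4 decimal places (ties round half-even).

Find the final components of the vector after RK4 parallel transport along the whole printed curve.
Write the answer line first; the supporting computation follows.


Answer: V^p = -1.5262, V^q = 1.6968

gamma'(tau) = (0, -1/3); f(tau, V)^k = -Gamma^k_ij(gamma(tau)) gamma'^i(tau) V^j; h = 1/3; intermediate values shown to 6 dp
curve data and Christoffel symbols at the stage parameters:
  tau = 0.000000: gamma = (0.125000, 0.500000), gamma' = (0.000000, -0.333333); Gamma_ppp = 0.000000, Gamma_ppq = -0.640610, Gamma_pqq = 0.106768, Gamma_qpp = 0.000000, Gamma_qpq = 0.068637, Gamma_qqq = -0.011439
  tau = 0.166667: gamma = (0.125000, 0.444444), gamma' = (0.000000, -0.333333); Gamma_ppp = 0.000000, Gamma_ppq = -0.670446, Gamma_pqq = 0.104035, Gamma_qpp = 0.000000, Gamma_qpq = 0.073524, Gamma_qqq = -0.011409
  tau = 0.333333: gamma = (0.125000, 0.388889), gamma' = (0.000000, -0.333333); Gamma_ppp = 0.000000, Gamma_ppq = -0.696850, Gamma_pqq = 0.101156, Gamma_qpp = 0.000000, Gamma_qpq = 0.077769, Gamma_qqq = -0.011289
  tau = 0.500000: gamma = (0.125000, 0.333333), gamma' = (0.000000, -0.333333); Gamma_ppp = 0.000000, Gamma_ppq = -0.719850, Gamma_pqq = 0.098161, Gamma_qpp = 0.000000, Gamma_qpq = 0.081353, Gamma_qqq = -0.011094
  tau = 0.666667: gamma = (0.125000, 0.277778), gamma' = (0.000000, -0.333333); Gamma_ppp = 0.000000, Gamma_ppq = -0.739529, Gamma_pqq = 0.095082, Gamma_qpp = 0.000000, Gamma_qpq = 0.084281, Gamma_qqq = -0.010836
  tau = 0.833333: gamma = (0.125000, 0.222222), gamma' = (0.000000, -0.333333); Gamma_ppp = 0.000000, Gamma_ppq = -0.756020, Gamma_pqq = 0.091948, Gamma_qpp = 0.000000, Gamma_qpq = 0.086573, Gamma_qqq = -0.010529
  tau = 1.000000: gamma = (0.125000, 0.166667), gamma' = (0.000000, -0.333333); Gamma_ppp = 0.000000, Gamma_ppq = -0.769493, Gamma_pqq = 0.088788, Gamma_qpp = 0.000000, Gamma_qpq = 0.088265, Gamma_qqq = -0.010184
step 0: V^p = -2.0000, V^q = 1.7500
step 1: k1 = (0.489355, -0.052431), k2 = (0.489121, -0.053639), k3 = (0.489123, -0.053639), k4 = (0.485100, -0.054137); V <- V + (h/6)(k1 + 2k2 + 2k3 + k4): V^p = -1.8372, V^q = 1.7322
step 2: k1 = (0.485150, -0.054143), k2 = (0.477809, -0.053999), k3 = (0.478103, -0.054032), k4 = (0.467923, -0.053327); V <- V + (h/6)(k1 + 2k2 + 2k3 + k4): V^p = -1.6780, V^q = 1.7142
step 3: k1 = (0.467975, -0.053333), k2 = (0.455480, -0.052158), k3 = (0.456011, -0.052219), k4 = (0.441634, -0.050658); V <- V + (h/6)(k1 + 2k2 + 2k3 + k4): V^p = -1.5262, V^q = 1.6968


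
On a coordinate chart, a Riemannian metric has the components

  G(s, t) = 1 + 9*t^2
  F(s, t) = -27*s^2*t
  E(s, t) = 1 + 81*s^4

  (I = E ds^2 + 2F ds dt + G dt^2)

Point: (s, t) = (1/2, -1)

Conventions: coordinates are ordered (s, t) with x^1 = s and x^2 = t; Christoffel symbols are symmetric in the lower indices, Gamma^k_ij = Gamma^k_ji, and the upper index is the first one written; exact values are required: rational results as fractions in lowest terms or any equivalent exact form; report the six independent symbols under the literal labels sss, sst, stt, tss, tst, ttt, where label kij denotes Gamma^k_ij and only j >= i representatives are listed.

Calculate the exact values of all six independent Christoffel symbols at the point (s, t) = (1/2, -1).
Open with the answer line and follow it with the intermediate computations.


Answer: Gamma_sss = 324/241, Gamma_sst = 0, Gamma_stt = -108/241, Gamma_tss = 432/241, Gamma_tst = 0, Gamma_ttt = -144/241

E = 97/16, F = 27/4, G = 10 at the point
E_s = 81/2, E_t = 0, F_s = 27, F_t = -27/4, G_s = 0, G_t = -18
EG - F^2 = 241/16;  g^inv = (16/241) * [[10, -27/4], [-27/4, 97/16]]
first-kind symbols [ij,l] = (1/2)(d_i g_jl + d_j g_il - d_l g_ij): [ss,s] = E_s/2 = 81/4, [ss,t] = F_s - E_t/2 = 27, [st,s] = E_t/2 = 0, [st,t] = G_s/2 = 0, [tt,s] = F_t - G_s/2 = -27/4, [tt,t] = G_t/2 = -9
Gamma^s_ij = (G*[ij,s] - F*[ij,t])/(EG - F^2), Gamma^t_ij = (E*[ij,t] - F*[ij,s])/(EG - F^2)


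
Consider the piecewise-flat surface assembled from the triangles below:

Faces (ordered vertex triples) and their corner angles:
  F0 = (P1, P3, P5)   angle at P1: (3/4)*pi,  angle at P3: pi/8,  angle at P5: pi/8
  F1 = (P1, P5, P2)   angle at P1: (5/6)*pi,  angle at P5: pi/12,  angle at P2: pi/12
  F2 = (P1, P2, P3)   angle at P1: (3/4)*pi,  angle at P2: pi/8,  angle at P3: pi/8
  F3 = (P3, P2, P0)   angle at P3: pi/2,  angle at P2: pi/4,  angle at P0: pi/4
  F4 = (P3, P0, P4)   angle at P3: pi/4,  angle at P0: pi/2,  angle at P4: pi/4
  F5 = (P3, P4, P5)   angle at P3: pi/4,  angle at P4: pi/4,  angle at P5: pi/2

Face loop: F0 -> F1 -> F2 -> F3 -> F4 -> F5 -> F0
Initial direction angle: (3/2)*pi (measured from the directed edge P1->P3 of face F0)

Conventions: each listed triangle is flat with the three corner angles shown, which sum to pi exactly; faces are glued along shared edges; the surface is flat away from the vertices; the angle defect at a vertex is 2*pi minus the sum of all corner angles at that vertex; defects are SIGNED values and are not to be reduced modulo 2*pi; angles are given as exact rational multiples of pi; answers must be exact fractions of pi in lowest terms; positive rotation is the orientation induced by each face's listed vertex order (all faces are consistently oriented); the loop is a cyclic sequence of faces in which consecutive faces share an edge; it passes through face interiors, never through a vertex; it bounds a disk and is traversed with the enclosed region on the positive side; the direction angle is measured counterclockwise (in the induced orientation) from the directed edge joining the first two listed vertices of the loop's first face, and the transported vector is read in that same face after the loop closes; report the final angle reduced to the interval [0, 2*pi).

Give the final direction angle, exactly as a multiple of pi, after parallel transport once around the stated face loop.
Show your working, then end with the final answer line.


enclosed vertex P1: corner angles sum to (7/3)*pi, defect = 2*pi - (7/3)*pi = -pi/3
enclosed vertex P3: corner angles sum to (5/4)*pi, defect = 2*pi - (5/4)*pi = (3/4)*pi
final direction = starting direction + enclosed defect total, reduced mod 2*pi (induced orientation)
final angle = (3/2)*pi + (5/12)*pi = (23/12)*pi (mod 2*pi)

Answer: final direction angle = (23/12)*pi


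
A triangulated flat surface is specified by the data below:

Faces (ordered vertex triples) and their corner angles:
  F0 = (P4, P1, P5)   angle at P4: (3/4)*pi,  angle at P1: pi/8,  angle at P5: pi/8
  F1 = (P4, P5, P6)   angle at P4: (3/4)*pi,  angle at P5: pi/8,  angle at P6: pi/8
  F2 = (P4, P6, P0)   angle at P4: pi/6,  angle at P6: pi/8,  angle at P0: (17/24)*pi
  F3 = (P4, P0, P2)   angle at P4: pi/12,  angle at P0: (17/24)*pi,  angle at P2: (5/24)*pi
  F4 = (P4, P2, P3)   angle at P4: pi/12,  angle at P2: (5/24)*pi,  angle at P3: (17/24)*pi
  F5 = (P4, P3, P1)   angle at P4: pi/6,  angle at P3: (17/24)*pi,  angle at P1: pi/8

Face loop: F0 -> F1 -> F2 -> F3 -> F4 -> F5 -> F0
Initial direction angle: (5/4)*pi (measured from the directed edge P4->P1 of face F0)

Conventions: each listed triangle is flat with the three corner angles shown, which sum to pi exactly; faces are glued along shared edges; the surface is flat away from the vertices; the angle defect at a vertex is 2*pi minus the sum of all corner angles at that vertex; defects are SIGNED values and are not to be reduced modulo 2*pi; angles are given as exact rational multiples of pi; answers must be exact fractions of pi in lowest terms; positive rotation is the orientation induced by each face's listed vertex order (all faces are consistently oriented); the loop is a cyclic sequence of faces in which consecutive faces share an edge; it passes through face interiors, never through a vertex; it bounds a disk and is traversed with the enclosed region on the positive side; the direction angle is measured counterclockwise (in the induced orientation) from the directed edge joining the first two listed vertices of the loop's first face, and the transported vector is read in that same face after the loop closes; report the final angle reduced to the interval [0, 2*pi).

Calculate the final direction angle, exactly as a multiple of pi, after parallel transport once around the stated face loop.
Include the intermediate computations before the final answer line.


enclosed vertex P4: corner angles sum to 2*pi, defect = 2*pi - 2*pi = 0
transport around the loop rotates by the sum of enclosed defects; add to the initial angle mod 2*pi
final angle = (5/4)*pi + 0 = (5/4)*pi (mod 2*pi)

Answer: final direction angle = (5/4)*pi


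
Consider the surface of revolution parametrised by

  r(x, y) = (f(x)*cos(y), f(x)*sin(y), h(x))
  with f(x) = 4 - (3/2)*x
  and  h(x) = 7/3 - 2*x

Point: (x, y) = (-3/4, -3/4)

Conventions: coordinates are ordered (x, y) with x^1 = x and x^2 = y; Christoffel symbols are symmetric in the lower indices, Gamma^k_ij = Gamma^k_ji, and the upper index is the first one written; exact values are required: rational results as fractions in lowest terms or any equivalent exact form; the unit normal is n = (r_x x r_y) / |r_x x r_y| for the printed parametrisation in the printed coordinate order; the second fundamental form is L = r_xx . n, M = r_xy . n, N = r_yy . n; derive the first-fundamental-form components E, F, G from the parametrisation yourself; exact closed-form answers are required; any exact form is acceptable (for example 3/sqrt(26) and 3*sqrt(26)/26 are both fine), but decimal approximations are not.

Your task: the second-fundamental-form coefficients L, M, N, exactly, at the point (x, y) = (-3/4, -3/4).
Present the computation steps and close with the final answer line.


f = 41/8, f' = -3/2, f'' = 0, h' = -2, h'' = 0
E = 25/4, F = 0, G = 1681/64; answer radicand W^2 = 25/4
unnormalised second-form numerators: l = 0, m = 0, n = -41/4; L = l/sqrt(25/4), and similarly M = m/sqrt(W^2), N = n/sqrt(W^2)

Answer: L = 0, M = 0, N = -41/10


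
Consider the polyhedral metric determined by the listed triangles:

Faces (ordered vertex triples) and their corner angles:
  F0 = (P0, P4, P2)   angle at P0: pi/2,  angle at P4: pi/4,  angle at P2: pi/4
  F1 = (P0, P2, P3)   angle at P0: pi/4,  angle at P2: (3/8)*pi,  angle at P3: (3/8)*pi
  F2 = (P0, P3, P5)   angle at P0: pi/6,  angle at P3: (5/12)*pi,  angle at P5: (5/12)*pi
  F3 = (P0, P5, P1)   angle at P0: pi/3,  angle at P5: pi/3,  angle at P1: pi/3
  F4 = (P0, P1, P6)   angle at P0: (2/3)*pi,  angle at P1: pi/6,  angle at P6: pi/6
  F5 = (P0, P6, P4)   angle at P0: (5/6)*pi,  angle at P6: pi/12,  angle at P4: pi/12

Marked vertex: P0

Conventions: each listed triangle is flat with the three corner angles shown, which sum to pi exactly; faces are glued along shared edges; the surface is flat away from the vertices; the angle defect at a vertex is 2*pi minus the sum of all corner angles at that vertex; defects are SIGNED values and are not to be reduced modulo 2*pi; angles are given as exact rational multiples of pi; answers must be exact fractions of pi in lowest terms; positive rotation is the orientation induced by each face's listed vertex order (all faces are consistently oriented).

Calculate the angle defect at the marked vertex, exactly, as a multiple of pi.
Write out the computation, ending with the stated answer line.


Sum of corner angles at P0: (11/4)*pi
defect = 2*pi - (11/4)*pi

Answer: defect(P0) = (-3/4)*pi


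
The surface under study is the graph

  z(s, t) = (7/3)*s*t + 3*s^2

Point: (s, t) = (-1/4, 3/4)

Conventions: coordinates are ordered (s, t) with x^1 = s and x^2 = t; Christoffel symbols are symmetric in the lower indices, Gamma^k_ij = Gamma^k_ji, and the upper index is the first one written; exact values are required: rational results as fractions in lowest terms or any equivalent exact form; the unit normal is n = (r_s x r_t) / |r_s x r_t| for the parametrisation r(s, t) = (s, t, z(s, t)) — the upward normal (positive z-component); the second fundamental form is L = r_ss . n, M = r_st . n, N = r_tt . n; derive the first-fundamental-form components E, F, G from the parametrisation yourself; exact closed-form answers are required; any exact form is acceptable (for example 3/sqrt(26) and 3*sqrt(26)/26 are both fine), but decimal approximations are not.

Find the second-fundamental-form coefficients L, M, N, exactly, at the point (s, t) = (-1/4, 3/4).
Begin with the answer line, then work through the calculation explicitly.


Answer: L = 36*sqrt(202)/101, M = 14*sqrt(202)/101, N = 0

z_s = 1/4, z_t = -7/12, z_ss = 6, z_st = 7/3, z_tt = 0
E = 17/16, F = -7/48, G = 193/144; answer radicand W^2 = 101/72
unnormalised second-form numerators: l = 6, m = 7/3, n = 0; L = l/sqrt(101/72), and similarly M = m/sqrt(W^2), N = n/sqrt(W^2)


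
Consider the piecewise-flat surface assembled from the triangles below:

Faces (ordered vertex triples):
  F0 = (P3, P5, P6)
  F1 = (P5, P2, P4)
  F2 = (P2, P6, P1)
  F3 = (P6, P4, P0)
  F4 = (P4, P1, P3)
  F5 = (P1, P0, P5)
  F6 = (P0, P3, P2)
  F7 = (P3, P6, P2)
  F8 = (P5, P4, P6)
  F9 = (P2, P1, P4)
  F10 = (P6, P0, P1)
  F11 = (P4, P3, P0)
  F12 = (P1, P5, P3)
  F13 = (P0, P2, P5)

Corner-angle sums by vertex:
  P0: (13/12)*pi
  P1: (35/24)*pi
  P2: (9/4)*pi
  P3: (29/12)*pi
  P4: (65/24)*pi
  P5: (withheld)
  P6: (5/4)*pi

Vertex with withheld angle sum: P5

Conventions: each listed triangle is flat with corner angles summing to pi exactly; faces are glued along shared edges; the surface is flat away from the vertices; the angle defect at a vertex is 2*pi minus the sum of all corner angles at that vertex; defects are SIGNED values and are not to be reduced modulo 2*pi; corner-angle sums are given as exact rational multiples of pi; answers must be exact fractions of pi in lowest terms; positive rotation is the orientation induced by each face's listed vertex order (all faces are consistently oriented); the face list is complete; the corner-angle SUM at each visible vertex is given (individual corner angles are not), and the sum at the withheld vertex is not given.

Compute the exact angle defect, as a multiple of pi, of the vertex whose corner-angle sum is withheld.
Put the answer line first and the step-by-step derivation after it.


Answer: defect(P5) = (-5/6)*pi

V = 7, E = 21, F = 14; chi = V - E + F = 0
Gauss-Bonnet: total defect = 2*pi*chi = 0; visible defects sum to (5/6)*pi


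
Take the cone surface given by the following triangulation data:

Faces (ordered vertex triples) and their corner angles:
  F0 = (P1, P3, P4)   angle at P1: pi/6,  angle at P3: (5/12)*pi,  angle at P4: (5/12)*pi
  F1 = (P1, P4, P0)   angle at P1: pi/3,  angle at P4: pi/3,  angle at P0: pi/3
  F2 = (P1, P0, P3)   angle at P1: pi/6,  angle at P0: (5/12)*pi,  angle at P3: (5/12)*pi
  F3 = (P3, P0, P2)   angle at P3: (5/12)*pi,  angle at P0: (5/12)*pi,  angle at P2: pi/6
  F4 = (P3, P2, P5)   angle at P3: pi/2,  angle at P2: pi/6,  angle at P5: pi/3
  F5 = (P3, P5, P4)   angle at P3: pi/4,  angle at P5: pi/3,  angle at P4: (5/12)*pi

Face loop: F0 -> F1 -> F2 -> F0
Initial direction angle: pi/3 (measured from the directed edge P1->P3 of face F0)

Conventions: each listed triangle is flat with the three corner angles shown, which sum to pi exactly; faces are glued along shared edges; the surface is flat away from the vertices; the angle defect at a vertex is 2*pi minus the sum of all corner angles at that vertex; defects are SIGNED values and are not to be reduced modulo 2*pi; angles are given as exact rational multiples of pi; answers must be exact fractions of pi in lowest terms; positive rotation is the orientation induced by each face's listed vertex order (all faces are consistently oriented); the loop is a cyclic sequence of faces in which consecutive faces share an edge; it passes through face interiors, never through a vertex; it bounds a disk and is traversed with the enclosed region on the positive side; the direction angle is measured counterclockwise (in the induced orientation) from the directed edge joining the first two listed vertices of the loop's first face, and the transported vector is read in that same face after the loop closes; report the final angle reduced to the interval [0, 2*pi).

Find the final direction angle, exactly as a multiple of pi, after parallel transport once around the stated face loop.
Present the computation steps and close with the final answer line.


enclosed vertex P1: corner angles sum to (2/3)*pi, defect = 2*pi - (2/3)*pi = (4/3)*pi
adding the enclosed defects to the starting angle (mod 2*pi, induced orientation) gives the holonomy
final angle = pi/3 + (4/3)*pi = (5/3)*pi (mod 2*pi)

Answer: final direction angle = (5/3)*pi


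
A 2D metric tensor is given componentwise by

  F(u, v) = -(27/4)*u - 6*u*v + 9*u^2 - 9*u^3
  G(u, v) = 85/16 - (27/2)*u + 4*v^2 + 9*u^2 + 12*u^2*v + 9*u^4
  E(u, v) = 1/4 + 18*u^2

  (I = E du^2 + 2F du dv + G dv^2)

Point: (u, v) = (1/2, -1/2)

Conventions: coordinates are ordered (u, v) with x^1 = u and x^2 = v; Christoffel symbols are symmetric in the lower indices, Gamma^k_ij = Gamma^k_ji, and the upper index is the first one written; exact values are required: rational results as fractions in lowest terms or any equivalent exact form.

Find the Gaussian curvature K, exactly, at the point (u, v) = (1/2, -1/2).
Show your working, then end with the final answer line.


E = 19/4, F = -3/4, G = 7/8, EG - F^2 = 115/32 at the point
E_u = 18, E_v = 0, F_u = -3/2, F_v = -3, G_u = -6, G_v = -1
E_vv = 0, F_uv = -6, G_uu = 33
Using the Brioschi determinant formula for K from the metric derivatives:
M1 = [[-E_vv/2 + F_uv - G_uu/2, E_u/2, F_u - E_v/2], [F_v - G_u/2, E, F], [G_v/2, F, G]] = [[-45/2, 9, -3/2], [0, 19/4, -3/4], [-1/2, -3/4, 7/8]]; det M1 = -5187/64
M2 = [[0, E_v/2, G_u/2], [E_v/2, E, F], [G_u/2, F, G]] = [[0, 0, -3], [0, 19/4, -3/4], [-3, -3/4, 7/8]]; det M2 = -171/4
det M1 - det M2 = -2451/64; K = -2451/64 / (115/32)^2 = -39216/13225

Answer: K = -39216/13225


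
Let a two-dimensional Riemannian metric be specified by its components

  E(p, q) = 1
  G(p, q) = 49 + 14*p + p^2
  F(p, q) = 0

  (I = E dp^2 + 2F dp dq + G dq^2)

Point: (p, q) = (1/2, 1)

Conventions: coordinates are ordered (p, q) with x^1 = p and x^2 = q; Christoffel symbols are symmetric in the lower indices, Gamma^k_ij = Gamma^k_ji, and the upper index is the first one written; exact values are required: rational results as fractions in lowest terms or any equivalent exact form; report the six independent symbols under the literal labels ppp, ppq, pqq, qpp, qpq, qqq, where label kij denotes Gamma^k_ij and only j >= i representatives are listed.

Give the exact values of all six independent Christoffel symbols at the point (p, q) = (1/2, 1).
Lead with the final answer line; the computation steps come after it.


Answer: Gamma_ppp = 0, Gamma_ppq = 0, Gamma_pqq = -15/2, Gamma_qpp = 0, Gamma_qpq = 2/15, Gamma_qqq = 0

E = 1, F = 0, G = 225/4 at the point
E_p = 0, E_q = 0, F_p = 0, F_q = 0, G_p = 15, G_q = 0
EG - F^2 = 225/4;  g^inv = (4/225) * [[225/4, 0], [0, 1]]
first-kind symbols [ij,l] = (1/2)(d_i g_jl + d_j g_il - d_l g_ij): [pp,p] = E_p/2 = 0, [pp,q] = F_p - E_q/2 = 0, [pq,p] = E_q/2 = 0, [pq,q] = G_p/2 = 15/2, [qq,p] = F_q - G_p/2 = -15/2, [qq,q] = G_q/2 = 0
Gamma^p_ij = (G*[ij,p] - F*[ij,q])/(EG - F^2), Gamma^q_ij = (E*[ij,q] - F*[ij,p])/(EG - F^2)


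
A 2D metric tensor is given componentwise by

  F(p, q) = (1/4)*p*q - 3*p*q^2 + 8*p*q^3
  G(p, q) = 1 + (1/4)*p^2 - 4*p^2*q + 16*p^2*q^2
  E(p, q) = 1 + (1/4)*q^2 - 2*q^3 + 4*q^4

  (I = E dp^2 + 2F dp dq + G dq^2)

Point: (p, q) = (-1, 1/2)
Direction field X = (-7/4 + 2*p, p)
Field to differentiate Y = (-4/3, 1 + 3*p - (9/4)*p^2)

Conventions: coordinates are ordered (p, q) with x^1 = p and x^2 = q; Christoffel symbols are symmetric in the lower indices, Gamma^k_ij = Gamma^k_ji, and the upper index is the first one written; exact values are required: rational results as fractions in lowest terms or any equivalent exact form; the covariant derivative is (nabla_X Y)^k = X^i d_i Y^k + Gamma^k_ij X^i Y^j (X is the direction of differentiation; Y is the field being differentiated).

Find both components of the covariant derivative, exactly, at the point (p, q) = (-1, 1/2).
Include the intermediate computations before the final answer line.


E = 17/16, F = -3/8, G = 13/4 at the point
E_p = 0, E_q = 3/4, F_p = 3/8, F_q = -13/4, G_p = -9/2, G_q = 12
EG - F^2 = 53/16;  g^inv = (16/53) * [[13/4, 3/8], [3/8, 17/16]]
first-kind symbols [ij,l] = (1/2)(d_i g_jl + d_j g_il - d_l g_ij): [pp,p] = E_p/2 = 0, [pp,q] = F_p - E_q/2 = 0, [pq,p] = E_q/2 = 3/8, [pq,q] = G_p/2 = -9/4, [qq,p] = F_q - G_p/2 = -1, [qq,q] = G_q/2 = 6
Gamma^p_ij = (G*[ij,p] - F*[ij,q])/(EG - F^2), Gamma^q_ij = (E*[ij,q] - F*[ij,p])/(EG - F^2)
Gamma_ppp = 0, Gamma_ppq = 6/53, Gamma_pqq = -16/53, Gamma_qpp = 0, Gamma_qpq = -36/53, Gamma_qqq = 96/53
X = (-15/4, -1), Y = (-4/3, -17/4) at the point

Answer: (nabla_X Y)^p = 285/424, (nabla_X Y)^q = -13635/424


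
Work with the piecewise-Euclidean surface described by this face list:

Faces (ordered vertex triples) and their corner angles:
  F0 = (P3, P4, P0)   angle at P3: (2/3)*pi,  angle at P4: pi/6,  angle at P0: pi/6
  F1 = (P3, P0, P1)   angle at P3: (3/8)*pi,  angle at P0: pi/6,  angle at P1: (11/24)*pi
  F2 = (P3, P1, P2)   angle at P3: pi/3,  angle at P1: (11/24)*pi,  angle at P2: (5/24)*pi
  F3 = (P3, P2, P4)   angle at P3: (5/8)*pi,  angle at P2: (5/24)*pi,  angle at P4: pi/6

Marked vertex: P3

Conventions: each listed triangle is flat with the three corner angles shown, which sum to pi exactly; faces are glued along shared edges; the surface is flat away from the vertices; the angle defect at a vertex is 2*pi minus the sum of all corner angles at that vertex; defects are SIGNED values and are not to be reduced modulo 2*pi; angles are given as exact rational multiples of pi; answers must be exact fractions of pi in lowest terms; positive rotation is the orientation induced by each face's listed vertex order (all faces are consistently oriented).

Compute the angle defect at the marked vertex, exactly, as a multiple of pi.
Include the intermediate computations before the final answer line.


Sum of corner angles at P3: 2*pi
defect = 2*pi - 2*pi

Answer: defect(P3) = 0


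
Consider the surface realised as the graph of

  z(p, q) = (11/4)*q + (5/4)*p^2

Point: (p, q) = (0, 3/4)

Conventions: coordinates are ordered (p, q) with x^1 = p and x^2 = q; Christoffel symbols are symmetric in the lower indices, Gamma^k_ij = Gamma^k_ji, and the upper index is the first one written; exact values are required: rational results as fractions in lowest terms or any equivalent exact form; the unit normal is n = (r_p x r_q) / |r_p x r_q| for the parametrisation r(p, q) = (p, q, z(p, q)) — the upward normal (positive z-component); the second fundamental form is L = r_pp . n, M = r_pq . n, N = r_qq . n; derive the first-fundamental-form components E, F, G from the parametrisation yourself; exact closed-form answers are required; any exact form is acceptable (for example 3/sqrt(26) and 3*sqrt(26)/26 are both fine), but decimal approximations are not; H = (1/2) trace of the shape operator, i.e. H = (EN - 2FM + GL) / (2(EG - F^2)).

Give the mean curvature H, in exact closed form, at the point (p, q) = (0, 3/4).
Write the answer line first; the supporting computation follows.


Answer: H = 5*sqrt(137)/137

z_p = 0, z_q = 11/4, z_pp = 5/2, z_pq = 0, z_qq = 0
E = 1, F = 0, G = 137/16; answer radicand W^2 = 137/16
unnormalised second-form numerators: l = 5/2, m = 0, n = 0; L = l/sqrt(137/16), and similarly M = m/sqrt(W^2), N = n/sqrt(W^2)
H = (E*n - 2*F*m + G*l) / (2*(EG - F^2)*sqrt(W^2)); E*n - 2*F*m + G*l = 685/32, EG - F^2 = 137/16, so H = (5/4)/sqrt(137/16)


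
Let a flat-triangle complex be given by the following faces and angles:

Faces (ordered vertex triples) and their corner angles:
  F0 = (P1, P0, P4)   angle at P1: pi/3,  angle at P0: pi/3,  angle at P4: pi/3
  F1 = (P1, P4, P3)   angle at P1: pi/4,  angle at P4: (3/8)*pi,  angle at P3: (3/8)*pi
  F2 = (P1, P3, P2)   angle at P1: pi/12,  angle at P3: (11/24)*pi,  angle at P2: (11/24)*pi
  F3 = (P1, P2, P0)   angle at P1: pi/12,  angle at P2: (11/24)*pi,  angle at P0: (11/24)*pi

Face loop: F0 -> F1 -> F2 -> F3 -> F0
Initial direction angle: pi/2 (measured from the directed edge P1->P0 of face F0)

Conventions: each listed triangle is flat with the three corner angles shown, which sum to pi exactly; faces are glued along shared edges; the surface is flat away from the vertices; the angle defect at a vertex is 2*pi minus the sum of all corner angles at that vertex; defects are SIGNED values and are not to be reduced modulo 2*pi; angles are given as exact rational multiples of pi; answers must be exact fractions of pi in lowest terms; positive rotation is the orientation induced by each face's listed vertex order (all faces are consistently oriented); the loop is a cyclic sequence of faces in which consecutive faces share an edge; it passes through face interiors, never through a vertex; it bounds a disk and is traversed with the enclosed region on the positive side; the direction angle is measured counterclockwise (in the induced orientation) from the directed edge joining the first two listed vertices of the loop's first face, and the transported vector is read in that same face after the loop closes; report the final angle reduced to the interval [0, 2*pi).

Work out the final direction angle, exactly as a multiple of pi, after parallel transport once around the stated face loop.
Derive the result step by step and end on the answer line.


enclosed vertex P1: corner angles sum to (3/4)*pi, defect = 2*pi - (3/4)*pi = (5/4)*pi
holonomy = initial angle + sum of enclosed defects (mod 2*pi), positive in the induced orientation
final angle = pi/2 + (5/4)*pi = (7/4)*pi (mod 2*pi)

Answer: final direction angle = (7/4)*pi


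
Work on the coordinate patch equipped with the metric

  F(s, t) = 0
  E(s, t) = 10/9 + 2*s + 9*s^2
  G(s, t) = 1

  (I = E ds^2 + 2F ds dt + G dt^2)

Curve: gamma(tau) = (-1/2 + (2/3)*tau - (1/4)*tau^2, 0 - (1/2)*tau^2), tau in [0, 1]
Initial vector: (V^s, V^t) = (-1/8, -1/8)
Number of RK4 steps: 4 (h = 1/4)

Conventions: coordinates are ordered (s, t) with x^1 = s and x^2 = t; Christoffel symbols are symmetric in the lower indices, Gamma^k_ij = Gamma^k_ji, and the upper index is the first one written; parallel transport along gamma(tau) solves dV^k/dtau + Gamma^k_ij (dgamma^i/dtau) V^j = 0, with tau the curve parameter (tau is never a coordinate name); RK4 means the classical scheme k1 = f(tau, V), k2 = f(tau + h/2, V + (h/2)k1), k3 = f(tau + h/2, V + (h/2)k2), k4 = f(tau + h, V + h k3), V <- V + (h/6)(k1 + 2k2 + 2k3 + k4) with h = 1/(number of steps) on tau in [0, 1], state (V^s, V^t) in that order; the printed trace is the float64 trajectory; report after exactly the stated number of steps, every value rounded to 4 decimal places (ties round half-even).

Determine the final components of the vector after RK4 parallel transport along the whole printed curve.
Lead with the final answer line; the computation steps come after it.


Answer: V^s = -0.1914, V^t = -0.1250

gamma'(tau) = (2/3 - (1/2)*tau, -tau); f(tau, V)^k = -Gamma^k_ij(gamma(tau)) gamma'^i(tau) V^j; h = 1/4; intermediate values shown to 6 dp
curve data and Christoffel symbols at the stage parameters:
  tau = 0.000000: gamma = (-0.500000, 0.000000), gamma' = (0.666667, 0.000000); Gamma_sss = -1.482353, Gamma_sst = 0.000000, Gamma_stt = 0.000000, Gamma_tss = 0.000000, Gamma_tst = 0.000000, Gamma_ttt = 0.000000
  tau = 0.125000: gamma = (-0.420573, -0.007812), gamma' = (0.604167, -0.125000); Gamma_sss = -1.495868, Gamma_sst = 0.000000, Gamma_stt = 0.000000, Gamma_tss = 0.000000, Gamma_tst = 0.000000, Gamma_ttt = 0.000000
  tau = 0.250000: gamma = (-0.348958, -0.031250), gamma' = (0.541667, -0.250000); Gamma_sss = -1.418439, Gamma_sst = 0.000000, Gamma_stt = 0.000000, Gamma_tss = 0.000000, Gamma_tst = 0.000000, Gamma_ttt = 0.000000
  tau = 0.375000: gamma = (-0.285156, -0.070312), gamma' = (0.479167, -0.375000); Gamma_sss = -1.230846, Gamma_sst = 0.000000, Gamma_stt = 0.000000, Gamma_tss = 0.000000, Gamma_tst = 0.000000, Gamma_ttt = 0.000000
  tau = 0.500000: gamma = (-0.229167, -0.125000), gamma' = (0.416667, -0.500000); Gamma_sss = -0.944080, Gamma_sst = 0.000000, Gamma_stt = 0.000000, Gamma_tss = 0.000000, Gamma_tst = 0.000000, Gamma_ttt = 0.000000
  tau = 0.625000: gamma = (-0.180990, -0.195312), gamma' = (0.354167, -0.625000); Gamma_sss = -0.602431, Gamma_sst = 0.000000, Gamma_stt = 0.000000, Gamma_tss = 0.000000, Gamma_tst = 0.000000, Gamma_ttt = 0.000000
  tau = 0.750000: gamma = (-0.140625, -0.281250), gamma' = (0.291667, -0.750000); Gamma_sss = -0.263559, Gamma_sst = 0.000000, Gamma_stt = 0.000000, Gamma_tss = 0.000000, Gamma_tst = 0.000000, Gamma_ttt = 0.000000
  tau = 0.875000: gamma = (-0.108073, -0.382812), gamma' = (0.229167, -0.875000); Gamma_sss = 0.027341, Gamma_sst = 0.000000, Gamma_stt = 0.000000, Gamma_tss = 0.000000, Gamma_tst = 0.000000, Gamma_ttt = 0.000000
  tau = 1.000000: gamma = (-0.083333, -0.500000), gamma' = (0.166667, -1.000000); Gamma_sss = 0.248276, Gamma_sst = 0.000000, Gamma_stt = 0.000000, Gamma_tss = 0.000000, Gamma_tst = 0.000000, Gamma_ttt = 0.000000
step 0: V^s = -0.1250, V^t = -0.1250
step 1: k1 = (-0.123529, 0.000000), k2 = (-0.126924, 0.000000), k3 = (-0.127308, 0.000000), k4 = (-0.120493, 0.000000); V <- V + (h/6)(k1 + 2k2 + 2k3 + k4): V^s = -0.1564, V^t = -0.1250
step 2: k1 = (-0.120130, 0.000000), k2 = (-0.101071, 0.000000), k3 = (-0.099665, 0.000000), k4 = (-0.071306, 0.000000); V <- V + (h/6)(k1 + 2k2 + 2k3 + k4): V^s = -0.1811, V^t = -0.1250
step 3: k1 = (-0.071222, 0.000000), k2 = (-0.040530, 0.000000), k3 = (-0.039712, 0.000000), k4 = (-0.014681, 0.000000); V <- V + (h/6)(k1 + 2k2 + 2k3 + k4): V^s = -0.1913, V^t = -0.1250
step 4: k1 = (-0.014707, 0.000000), k2 = (0.001210, 0.000000), k3 = (0.001198, 0.000000), k4 = (0.007904, 0.000000); V <- V + (h/6)(k1 + 2k2 + 2k3 + k4): V^s = -0.1914, V^t = -0.1250


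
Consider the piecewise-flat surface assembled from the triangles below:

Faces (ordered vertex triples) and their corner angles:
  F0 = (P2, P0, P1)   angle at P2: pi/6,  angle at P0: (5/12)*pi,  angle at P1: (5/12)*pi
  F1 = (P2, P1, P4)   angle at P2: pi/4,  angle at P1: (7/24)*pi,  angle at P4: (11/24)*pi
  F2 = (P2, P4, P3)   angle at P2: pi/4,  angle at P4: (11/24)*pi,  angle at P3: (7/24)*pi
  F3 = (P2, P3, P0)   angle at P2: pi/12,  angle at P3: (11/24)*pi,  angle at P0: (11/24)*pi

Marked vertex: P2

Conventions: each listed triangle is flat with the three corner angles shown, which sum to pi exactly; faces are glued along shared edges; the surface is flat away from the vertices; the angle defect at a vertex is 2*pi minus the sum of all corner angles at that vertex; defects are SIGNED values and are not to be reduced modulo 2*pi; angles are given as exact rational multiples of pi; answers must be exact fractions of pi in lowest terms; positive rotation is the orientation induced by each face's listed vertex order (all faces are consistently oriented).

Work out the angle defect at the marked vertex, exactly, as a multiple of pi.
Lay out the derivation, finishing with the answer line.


Sum of corner angles at P2: (3/4)*pi
defect = 2*pi - (3/4)*pi

Answer: defect(P2) = (5/4)*pi


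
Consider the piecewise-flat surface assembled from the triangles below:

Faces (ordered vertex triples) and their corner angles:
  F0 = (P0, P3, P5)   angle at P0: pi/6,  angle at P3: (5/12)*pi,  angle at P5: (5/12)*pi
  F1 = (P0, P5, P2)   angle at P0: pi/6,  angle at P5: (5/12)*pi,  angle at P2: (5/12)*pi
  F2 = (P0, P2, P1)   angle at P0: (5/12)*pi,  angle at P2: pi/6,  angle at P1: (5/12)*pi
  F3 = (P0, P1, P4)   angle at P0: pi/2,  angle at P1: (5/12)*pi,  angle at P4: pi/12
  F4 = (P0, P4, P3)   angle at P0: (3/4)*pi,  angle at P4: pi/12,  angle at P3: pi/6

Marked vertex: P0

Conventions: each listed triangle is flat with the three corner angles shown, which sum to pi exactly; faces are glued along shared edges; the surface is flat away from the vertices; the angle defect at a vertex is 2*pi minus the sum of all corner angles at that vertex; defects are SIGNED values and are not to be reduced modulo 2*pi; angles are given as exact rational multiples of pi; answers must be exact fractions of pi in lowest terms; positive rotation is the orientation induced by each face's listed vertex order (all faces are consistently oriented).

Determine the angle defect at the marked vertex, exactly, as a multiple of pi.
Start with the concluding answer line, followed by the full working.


Answer: defect(P0) = 0

Sum of corner angles at P0: 2*pi
defect = 2*pi - 2*pi


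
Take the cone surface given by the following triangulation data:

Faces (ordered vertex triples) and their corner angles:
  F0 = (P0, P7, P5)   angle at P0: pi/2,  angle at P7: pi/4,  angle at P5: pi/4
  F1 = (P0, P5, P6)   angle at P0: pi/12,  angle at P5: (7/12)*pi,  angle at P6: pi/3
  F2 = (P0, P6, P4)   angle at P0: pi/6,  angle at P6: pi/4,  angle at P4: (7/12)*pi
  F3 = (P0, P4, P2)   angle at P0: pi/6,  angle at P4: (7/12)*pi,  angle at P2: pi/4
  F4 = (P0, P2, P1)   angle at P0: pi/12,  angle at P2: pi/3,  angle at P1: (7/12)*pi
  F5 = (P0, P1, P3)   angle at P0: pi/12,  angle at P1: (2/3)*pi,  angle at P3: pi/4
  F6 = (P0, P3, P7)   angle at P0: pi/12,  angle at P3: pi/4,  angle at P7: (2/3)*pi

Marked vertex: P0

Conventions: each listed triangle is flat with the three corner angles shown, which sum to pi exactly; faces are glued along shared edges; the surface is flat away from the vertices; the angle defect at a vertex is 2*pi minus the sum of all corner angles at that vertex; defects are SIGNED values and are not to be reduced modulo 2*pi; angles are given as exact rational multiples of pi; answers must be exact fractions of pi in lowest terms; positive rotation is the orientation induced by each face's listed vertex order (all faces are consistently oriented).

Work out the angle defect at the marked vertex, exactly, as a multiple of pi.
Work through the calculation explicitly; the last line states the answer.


Sum of corner angles at P0: (7/6)*pi
defect = 2*pi - (7/6)*pi

Answer: defect(P0) = (5/6)*pi
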